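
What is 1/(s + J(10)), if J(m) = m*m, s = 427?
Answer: 1/527 ≈ 0.0018975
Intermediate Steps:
J(m) = m²
1/(s + J(10)) = 1/(427 + 10²) = 1/(427 + 100) = 1/527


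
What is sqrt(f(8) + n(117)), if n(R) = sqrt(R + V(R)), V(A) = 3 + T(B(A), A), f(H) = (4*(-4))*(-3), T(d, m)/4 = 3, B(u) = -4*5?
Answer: sqrt(48 + 2*sqrt(33)) ≈ 7.7129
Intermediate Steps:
B(u) = -20
T(d, m) = 12 (T(d, m) = 4*3 = 12)
f(H) = 48 (f(H) = -16*(-3) = 48)
V(A) = 15 (V(A) = 3 + 12 = 15)
n(R) = sqrt(15 + R) (n(R) = sqrt(R + 15) = sqrt(15 + R))
sqrt(f(8) + n(117)) = sqrt(48 + sqrt(15 + 117)) = sqrt(48 + sqrt(132)) = sqrt(48 + 2*sqrt(33))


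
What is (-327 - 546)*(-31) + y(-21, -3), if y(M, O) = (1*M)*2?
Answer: 27021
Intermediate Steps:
y(M, O) = 2*M (y(M, O) = M*2 = 2*M)
(-327 - 546)*(-31) + y(-21, -3) = (-327 - 546)*(-31) + 2*(-21) = -873*(-31) - 42 = 27063 - 42 = 27021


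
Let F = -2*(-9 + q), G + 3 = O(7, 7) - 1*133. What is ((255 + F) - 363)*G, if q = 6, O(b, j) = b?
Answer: 13158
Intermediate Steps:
G = -129 (G = -3 + (7 - 1*133) = -3 + (7 - 133) = -3 - 126 = -129)
F = 6 (F = -2*(-9 + 6) = -2*(-3) = 6)
((255 + F) - 363)*G = ((255 + 6) - 363)*(-129) = (261 - 363)*(-129) = -102*(-129) = 13158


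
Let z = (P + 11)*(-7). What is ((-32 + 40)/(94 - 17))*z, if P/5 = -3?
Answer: 32/11 ≈ 2.9091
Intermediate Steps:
P = -15 (P = 5*(-3) = -15)
z = 28 (z = (-15 + 11)*(-7) = -4*(-7) = 28)
((-32 + 40)/(94 - 17))*z = ((-32 + 40)/(94 - 17))*28 = (8/77)*28 = 32/11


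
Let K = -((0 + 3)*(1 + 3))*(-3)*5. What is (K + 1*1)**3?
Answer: 5929741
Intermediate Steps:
K = 180 (K = -(3*4)*(-3)*5 = -12*(-3)*5 = -(-36)*5 = -1*(-180) = 180)
(K + 1*1)**3 = (180 + 1*1)**3 = (180 + 1)**3 = 181**3 = 5929741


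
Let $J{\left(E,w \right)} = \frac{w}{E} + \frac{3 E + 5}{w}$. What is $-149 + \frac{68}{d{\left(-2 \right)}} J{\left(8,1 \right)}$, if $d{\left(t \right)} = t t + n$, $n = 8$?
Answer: $\frac{385}{24} \approx 16.042$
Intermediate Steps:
$d{\left(t \right)} = 8 + t^{2}$ ($d{\left(t \right)} = t t + 8 = t^{2} + 8 = 8 + t^{2}$)
$J{\left(E,w \right)} = \frac{w}{E} + \frac{5 + 3 E}{w}$
$-149 + \frac{68}{d{\left(-2 \right)}} J{\left(8,1 \right)} = -149 + \frac{68}{8 + \left(-2\right)^{2}} \left(\frac{5}{1} + 1 \cdot \frac{1}{8} + 3 \cdot 8 \cdot 1^{-1}\right) = -149 + \frac{68}{8 + 4} \left(5 \cdot 1 + 1 \cdot \frac{1}{8} + 3 \cdot 8 \cdot 1\right) = -149 + \frac{68}{12} \left(5 + \frac{1}{8} + 24\right) = -149 + 68 \cdot \frac{1}{12} \cdot \frac{233}{8} = -149 + \frac{17}{3} \cdot \frac{233}{8} = -149 + \frac{3961}{24} = \frac{385}{24}$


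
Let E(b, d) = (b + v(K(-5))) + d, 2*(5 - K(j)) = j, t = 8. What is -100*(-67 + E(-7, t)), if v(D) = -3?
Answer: 6900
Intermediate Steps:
K(j) = 5 - j/2
E(b, d) = -3 + b + d (E(b, d) = (b - 3) + d = (-3 + b) + d = -3 + b + d)
-100*(-67 + E(-7, t)) = -100*(-67 + (-3 - 7 + 8)) = -100*(-67 - 2) = -100*(-69) = 6900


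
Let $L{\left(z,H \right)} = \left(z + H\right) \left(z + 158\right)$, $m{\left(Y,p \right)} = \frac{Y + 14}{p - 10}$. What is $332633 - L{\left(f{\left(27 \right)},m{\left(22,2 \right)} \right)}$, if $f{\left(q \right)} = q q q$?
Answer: $- \frac{780216971}{2} \approx -3.9011 \cdot 10^{8}$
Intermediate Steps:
$f{\left(q \right)} = q^{3}$ ($f{\left(q \right)} = q^{2} q = q^{3}$)
$m{\left(Y,p \right)} = \frac{14 + Y}{-10 + p}$
$L{\left(z,H \right)} = \left(158 + z\right) \left(H + z\right)$ ($L{\left(z,H \right)} = \left(H + z\right) \left(158 + z\right) = \left(158 + z\right) \left(H + z\right)$)
$332633 - L{\left(f{\left(27 \right)},m{\left(22,2 \right)} \right)} = 332633 - \left(\left(27^{3}\right)^{2} + 158 \frac{14 + 22}{-10 + 2} + 158 \cdot 27^{3} + \frac{14 + 22}{-10 + 2} \cdot 27^{3}\right) = 332633 - \left(19683^{2} + 158 \frac{1}{-8} \cdot 36 + 158 \cdot 19683 + \frac{1}{-8} \cdot 36 \cdot 19683\right) = 332633 - \left(387420489 + 158 \left(\left(- \frac{1}{8}\right) 36\right) + 3109914 + \left(- \frac{1}{8}\right) 36 \cdot 19683\right) = 332633 - \left(387420489 + 158 \left(- \frac{9}{2}\right) + 3109914 - \frac{177147}{2}\right) = 332633 - \left(387420489 - 711 + 3109914 - \frac{177147}{2}\right) = 332633 - \frac{780882237}{2} = - \frac{780216971}{2}$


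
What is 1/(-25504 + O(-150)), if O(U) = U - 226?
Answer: -1/25880 ≈ -3.8640e-5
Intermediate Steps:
O(U) = -226 + U
1/(-25504 + O(-150)) = 1/(-25504 + (-226 - 150)) = 1/(-25504 - 376) = 1/(-25880) = -1/25880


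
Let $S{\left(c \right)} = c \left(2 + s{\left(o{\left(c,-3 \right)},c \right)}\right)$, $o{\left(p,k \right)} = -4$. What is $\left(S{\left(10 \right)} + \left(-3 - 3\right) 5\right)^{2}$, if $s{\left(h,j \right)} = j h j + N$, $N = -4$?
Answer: $16402500$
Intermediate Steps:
$s{\left(h,j \right)} = -4 + h j^{2}$ ($s{\left(h,j \right)} = j h j - 4 = h j j - 4 = h j^{2} - 4 = -4 + h j^{2}$)
$S{\left(c \right)} = c \left(-2 - 4 c^{2}\right)$ ($S{\left(c \right)} = c \left(2 - \left(4 + 4 c^{2}\right)\right) = c \left(-2 - 4 c^{2}\right)$)
$\left(S{\left(10 \right)} + \left(-3 - 3\right) 5\right)^{2} = \left(\left(- 4 \cdot 10^{3} - 20\right) + \left(-3 - 3\right) 5\right)^{2} = \left(\left(\left(-4\right) 1000 - 20\right) - 30\right)^{2} = \left(\left(-4000 - 20\right) - 30\right)^{2} = \left(-4020 - 30\right)^{2} = \left(-4050\right)^{2} = 16402500$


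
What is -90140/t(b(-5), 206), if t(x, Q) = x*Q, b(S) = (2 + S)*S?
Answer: -9014/309 ≈ -29.172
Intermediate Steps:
b(S) = S*(2 + S)
t(x, Q) = Q*x
-90140/t(b(-5), 206) = -90140*(-1/(1030*(2 - 5))) = -90140/(206*(-5*(-3))) = -90140/(206*15) = -90140/3090 = -90140*1/3090 = -9014/309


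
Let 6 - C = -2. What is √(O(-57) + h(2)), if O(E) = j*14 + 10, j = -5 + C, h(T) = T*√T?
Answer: √(52 + 2*√2) ≈ 7.4046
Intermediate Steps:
C = 8 (C = 6 - 1*(-2) = 6 + 2 = 8)
h(T) = T^(3/2)
j = 3 (j = -5 + 8 = 3)
O(E) = 52 (O(E) = 3*14 + 10 = 42 + 10 = 52)
√(O(-57) + h(2)) = √(52 + 2^(3/2)) = √(52 + 2*√2)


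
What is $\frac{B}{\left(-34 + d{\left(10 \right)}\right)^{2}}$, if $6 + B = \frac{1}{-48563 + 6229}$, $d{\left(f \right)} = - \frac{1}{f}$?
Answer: $- \frac{12700250}{2461319927} \approx -0.0051599$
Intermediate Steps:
$B = - \frac{254005}{42334}$ ($B = -6 + \frac{1}{-48563 + 6229} = -6 + \frac{1}{-42334} = -6 - \frac{1}{42334} = - \frac{254005}{42334} \approx -6.0$)
$\frac{B}{\left(-34 + d{\left(10 \right)}\right)^{2}} = - \frac{254005}{42334 \left(-34 - \frac{1}{10}\right)^{2}} = - \frac{254005}{42334 \left(- \frac{341}{10}\right)^{2}} = - \frac{254005}{42334 \cdot \frac{116281}{100}} = \left(- \frac{254005}{42334}\right) \frac{100}{116281} = - \frac{12700250}{2461319927}$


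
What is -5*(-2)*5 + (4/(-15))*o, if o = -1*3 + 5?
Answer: 742/15 ≈ 49.467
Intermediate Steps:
o = 2 (o = -3 + 5 = 2)
-5*(-2)*5 + (4/(-15))*o = -5*(-2)*5 + (4/(-15))*2 = 10*5 + (4*(-1/15))*2 = 50 - 4/15*2 = 50 - 8/15 = 742/15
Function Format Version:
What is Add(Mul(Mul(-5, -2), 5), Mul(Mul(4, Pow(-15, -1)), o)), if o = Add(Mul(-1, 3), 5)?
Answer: Rational(742, 15) ≈ 49.467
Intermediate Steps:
o = 2 (o = Add(-3, 5) = 2)
Add(Mul(Mul(-5, -2), 5), Mul(Mul(4, Pow(-15, -1)), o)) = Add(Mul(Mul(-5, -2), 5), Mul(Mul(4, Pow(-15, -1)), 2)) = Add(Mul(10, 5), Mul(Mul(4, Rational(-1, 15)), 2)) = Add(50, Mul(Rational(-4, 15), 2)) = Add(50, Rational(-8, 15)) = Rational(742, 15)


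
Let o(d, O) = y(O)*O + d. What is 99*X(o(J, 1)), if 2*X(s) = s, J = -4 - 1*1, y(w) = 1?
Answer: -198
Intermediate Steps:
J = -5 (J = -4 - 1 = -5)
o(d, O) = O + d (o(d, O) = 1*O + d = O + d)
X(s) = s/2
99*X(o(J, 1)) = 99*((1 - 5)/2) = 99*((½)*(-4)) = 99*(-2) = -198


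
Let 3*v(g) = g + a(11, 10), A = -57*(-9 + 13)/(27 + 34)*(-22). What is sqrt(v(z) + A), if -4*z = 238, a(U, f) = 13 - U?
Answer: sqrt(8447646)/366 ≈ 7.9412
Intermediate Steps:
z = -119/2 (z = -1/4*238 = -119/2 ≈ -59.500)
A = 5016/61 (A = -228/61*(-22) = 5016/61 ≈ 82.229)
v(g) = 2/3 + g/3 (v(g) = (g + (13 - 1*11))/3 = (g + (13 - 11))/3 = (g + 2)/3 = (2 + g)/3 = 2/3 + g/3)
sqrt(v(z) + A) = sqrt((2/3 + (1/3)*(-119/2)) + 5016/61) = sqrt((2/3 - 119/6) + 5016/61) = sqrt(-115/6 + 5016/61) = sqrt(23081/366) = sqrt(8447646)/366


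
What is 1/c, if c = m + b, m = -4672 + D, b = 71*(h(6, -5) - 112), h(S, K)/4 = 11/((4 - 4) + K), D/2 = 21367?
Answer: 5/147426 ≈ 3.3915e-5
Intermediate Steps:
D = 42734 (D = 2*21367 = 42734)
h(S, K) = 44/K (h(S, K) = 4*(11/((4 - 4) + K)) = 4*(11/(0 + K)) = 4*(11/K) = 44/K)
b = -42884/5 (b = 71*(44/(-5) - 112) = 71*(44*(-⅕) - 112) = 71*(-44/5 - 112) = 71*(-604/5) = -42884/5 ≈ -8576.8)
m = 38062 (m = -4672 + 42734 = 38062)
c = 147426/5 (c = 38062 - 42884/5 = 147426/5 ≈ 29485.)
1/c = 1/(147426/5) = 5/147426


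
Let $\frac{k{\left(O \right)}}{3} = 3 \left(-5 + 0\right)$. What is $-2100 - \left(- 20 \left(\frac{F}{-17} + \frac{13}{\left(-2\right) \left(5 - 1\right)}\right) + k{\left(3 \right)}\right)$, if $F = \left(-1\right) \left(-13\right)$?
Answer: $- \frac{71495}{34} \approx -2102.8$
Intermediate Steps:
$k{\left(O \right)} = -45$ ($k{\left(O \right)} = 3 \cdot 3 \left(-5 + 0\right) = 3 \cdot 3 \left(-5\right) = 3 \left(-15\right) = -45$)
$F = 13$
$-2100 - \left(- 20 \left(\frac{F}{-17} + \frac{13}{\left(-2\right) \left(5 - 1\right)}\right) + k{\left(3 \right)}\right) = -2100 - \left(- 20 \left(\frac{13}{-17} + \frac{13}{\left(-2\right) \left(5 - 1\right)}\right) - 45\right) = -2100 - \left(- 20 \left(13 \left(- \frac{1}{17}\right) + \frac{13}{\left(-2\right) 4}\right) - 45\right) = -2100 - \left(- 20 \left(- \frac{13}{17} + \frac{13}{-8}\right) - 45\right) = -2100 - \left(- 20 \left(- \frac{13}{17} + 13 \left(- \frac{1}{8}\right)\right) - 45\right) = -2100 - \left(- 20 \left(- \frac{13}{17} - \frac{13}{8}\right) - 45\right) = -2100 - \left(\left(-20\right) \left(- \frac{325}{136}\right) - 45\right) = -2100 - \left(\frac{1625}{34} - 45\right) = -2100 - \frac{95}{34} = - \frac{71495}{34}$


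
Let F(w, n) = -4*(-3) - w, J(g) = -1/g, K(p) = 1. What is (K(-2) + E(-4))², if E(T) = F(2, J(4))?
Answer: 121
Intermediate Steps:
F(w, n) = 12 - w
E(T) = 10 (E(T) = 12 - 1*2 = 12 - 2 = 10)
(K(-2) + E(-4))² = (1 + 10)² = 11² = 121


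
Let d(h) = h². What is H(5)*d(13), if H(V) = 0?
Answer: 0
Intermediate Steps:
H(5)*d(13) = 0*13² = 0*169 = 0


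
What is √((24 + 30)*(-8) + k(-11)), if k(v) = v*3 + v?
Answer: 2*I*√119 ≈ 21.817*I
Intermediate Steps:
k(v) = 4*v (k(v) = 3*v + v = 4*v)
√((24 + 30)*(-8) + k(-11)) = √((24 + 30)*(-8) + 4*(-11)) = √(54*(-8) - 44) = √(-432 - 44) = √(-476) = 2*I*√119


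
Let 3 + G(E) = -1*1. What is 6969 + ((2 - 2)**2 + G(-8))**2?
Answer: 6985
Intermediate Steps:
G(E) = -4 (G(E) = -3 - 1*1 = -3 - 1 = -4)
6969 + ((2 - 2)**2 + G(-8))**2 = 6969 + ((2 - 2)**2 - 4)**2 = 6969 + (0**2 - 4)**2 = 6969 + (0 - 4)**2 = 6969 + (-4)**2 = 6969 + 16 = 6985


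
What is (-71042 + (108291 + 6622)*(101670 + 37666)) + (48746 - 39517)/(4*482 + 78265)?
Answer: 1284005947307347/80193 ≈ 1.6011e+10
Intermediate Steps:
(-71042 + (108291 + 6622)*(101670 + 37666)) + (48746 - 39517)/(4*482 + 78265) = (-71042 + 114913*139336) + 9229/(1928 + 78265) = (-71042 + 16011517768) + 9229/80193 = 16011446726 + 9229*(1/80193) = 16011446726 + 9229/80193 = 1284005947307347/80193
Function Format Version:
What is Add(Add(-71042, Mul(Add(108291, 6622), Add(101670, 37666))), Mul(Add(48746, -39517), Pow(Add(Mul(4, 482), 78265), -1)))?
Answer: Rational(1284005947307347, 80193) ≈ 1.6011e+10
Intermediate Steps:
Add(Add(-71042, Mul(Add(108291, 6622), Add(101670, 37666))), Mul(Add(48746, -39517), Pow(Add(Mul(4, 482), 78265), -1))) = Add(Add(-71042, Mul(114913, 139336)), Mul(9229, Pow(Add(1928, 78265), -1))) = Add(Add(-71042, 16011517768), Mul(9229, Pow(80193, -1))) = Add(16011446726, Mul(9229, Rational(1, 80193))) = Add(16011446726, Rational(9229, 80193)) = Rational(1284005947307347, 80193)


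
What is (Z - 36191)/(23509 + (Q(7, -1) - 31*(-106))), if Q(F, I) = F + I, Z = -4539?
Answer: -40730/26801 ≈ -1.5197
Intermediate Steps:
(Z - 36191)/(23509 + (Q(7, -1) - 31*(-106))) = (-4539 - 36191)/(23509 + ((7 - 1) - 31*(-106))) = -40730/(23509 + (6 + 3286)) = -40730/(23509 + 3292) = -40730/26801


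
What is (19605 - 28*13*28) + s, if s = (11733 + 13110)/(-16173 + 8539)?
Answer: 71833999/7634 ≈ 9409.8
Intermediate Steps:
s = -24843/7634 (s = 24843/(-7634) = 24843*(-1/7634) = -24843/7634 ≈ -3.2543)
(19605 - 28*13*28) + s = (19605 - 28*13*28) - 24843/7634 = (19605 - 364*28) - 24843/7634 = (19605 - 10192) - 24843/7634 = 9413 - 24843/7634 = 71833999/7634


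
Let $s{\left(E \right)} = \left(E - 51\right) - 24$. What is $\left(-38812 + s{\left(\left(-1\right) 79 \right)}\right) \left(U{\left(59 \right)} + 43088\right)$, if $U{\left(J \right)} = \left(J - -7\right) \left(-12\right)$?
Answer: $-1648105936$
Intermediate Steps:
$U{\left(J \right)} = -84 - 12 J$ ($U{\left(J \right)} = \left(J + 7\right) \left(-12\right) = \left(7 + J\right) \left(-12\right) = -84 - 12 J$)
$s{\left(E \right)} = -75 + E$ ($s{\left(E \right)} = \left(-51 + E\right) - 24 = -75 + E$)
$\left(-38812 + s{\left(\left(-1\right) 79 \right)}\right) \left(U{\left(59 \right)} + 43088\right) = \left(-38812 - 154\right) \left(\left(-84 - 708\right) + 43088\right) = \left(-38812 - 154\right) \left(-792 + 43088\right) = \left(-38966\right) 42296 = -1648105936$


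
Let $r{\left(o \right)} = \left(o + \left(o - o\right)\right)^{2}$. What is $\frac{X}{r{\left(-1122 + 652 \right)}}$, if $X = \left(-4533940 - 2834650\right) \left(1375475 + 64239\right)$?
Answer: $- \frac{530433109163}{11045} \approx -4.8025 \cdot 10^{7}$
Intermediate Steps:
$X = -10608662183260$ ($X = \left(-7368590\right) 1439714 = -10608662183260$)
$r{\left(o \right)} = o^{2}$ ($r{\left(o \right)} = \left(o + 0\right)^{2} = o^{2}$)
$\frac{X}{r{\left(-1122 + 652 \right)}} = - \frac{10608662183260}{\left(-1122 + 652\right)^{2}} = - \frac{10608662183260}{\left(-470\right)^{2}} = - \frac{10608662183260}{220900} = \left(-10608662183260\right) \frac{1}{220900} = - \frac{530433109163}{11045}$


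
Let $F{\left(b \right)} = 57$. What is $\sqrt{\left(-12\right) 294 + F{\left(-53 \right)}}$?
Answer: $i \sqrt{3471} \approx 58.915 i$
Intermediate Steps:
$\sqrt{\left(-12\right) 294 + F{\left(-53 \right)}} = \sqrt{\left(-12\right) 294 + 57} = \sqrt{-3528 + 57} = \sqrt{-3471} = i \sqrt{3471}$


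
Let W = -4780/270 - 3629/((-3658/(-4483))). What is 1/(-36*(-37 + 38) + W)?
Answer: -98766/444561889 ≈ -0.00022216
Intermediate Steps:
W = -441006313/98766 (W = -4780*1/270 - 3629/((-3658*(-1/4483))) = -478/27 - 3629/3658/4483 = -478/27 - 3629*4483/3658 = -478/27 - 16268807/3658 = -441006313/98766 ≈ -4465.2)
1/(-36*(-37 + 38) + W) = 1/(-36*(-37 + 38) - 441006313/98766) = 1/(-36*1 - 441006313/98766) = 1/(-36 - 441006313/98766) = 1/(-444561889/98766) = -98766/444561889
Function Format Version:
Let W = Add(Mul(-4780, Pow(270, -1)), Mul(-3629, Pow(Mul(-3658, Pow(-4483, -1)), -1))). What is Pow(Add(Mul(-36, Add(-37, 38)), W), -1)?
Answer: Rational(-98766, 444561889) ≈ -0.00022216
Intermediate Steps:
W = Rational(-441006313, 98766) (W = Add(Mul(-4780, Rational(1, 270)), Mul(-3629, Pow(Mul(-3658, Rational(-1, 4483)), -1))) = Add(Rational(-478, 27), Mul(-3629, Pow(Rational(3658, 4483), -1))) = Add(Rational(-478, 27), Mul(-3629, Rational(4483, 3658))) = Add(Rational(-478, 27), Rational(-16268807, 3658)) = Rational(-441006313, 98766) ≈ -4465.2)
Pow(Add(Mul(-36, Add(-37, 38)), W), -1) = Pow(Add(Mul(-36, Add(-37, 38)), Rational(-441006313, 98766)), -1) = Pow(Add(Mul(-36, 1), Rational(-441006313, 98766)), -1) = Pow(Add(-36, Rational(-441006313, 98766)), -1) = Pow(Rational(-444561889, 98766), -1) = Rational(-98766, 444561889)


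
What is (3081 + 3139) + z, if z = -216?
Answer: 6004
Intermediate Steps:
(3081 + 3139) + z = (3081 + 3139) - 216 = 6220 - 216 = 6004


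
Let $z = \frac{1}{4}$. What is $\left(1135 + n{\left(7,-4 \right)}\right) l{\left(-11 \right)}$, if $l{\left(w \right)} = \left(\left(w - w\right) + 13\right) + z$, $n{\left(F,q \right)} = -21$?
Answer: $\frac{29521}{2} \approx 14761.0$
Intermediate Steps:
$z = \frac{1}{4} \approx 0.25$
$l{\left(w \right)} = \frac{53}{4}$ ($l{\left(w \right)} = \left(\left(w - w\right) + 13\right) + \frac{1}{4} = \left(0 + 13\right) + \frac{1}{4} = 13 + \frac{1}{4} = \frac{53}{4}$)
$\left(1135 + n{\left(7,-4 \right)}\right) l{\left(-11 \right)} = \left(1135 - 21\right) \frac{53}{4} = 1114 \cdot \frac{53}{4} = \frac{29521}{2}$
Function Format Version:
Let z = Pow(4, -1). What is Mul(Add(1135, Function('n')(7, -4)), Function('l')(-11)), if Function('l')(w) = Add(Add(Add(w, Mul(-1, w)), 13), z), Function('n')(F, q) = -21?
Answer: Rational(29521, 2) ≈ 14761.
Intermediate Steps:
z = Rational(1, 4) ≈ 0.25000
Function('l')(w) = Rational(53, 4) (Function('l')(w) = Add(Add(Add(w, Mul(-1, w)), 13), Rational(1, 4)) = Add(Add(0, 13), Rational(1, 4)) = Add(13, Rational(1, 4)) = Rational(53, 4))
Mul(Add(1135, Function('n')(7, -4)), Function('l')(-11)) = Mul(Add(1135, -21), Rational(53, 4)) = Mul(1114, Rational(53, 4)) = Rational(29521, 2)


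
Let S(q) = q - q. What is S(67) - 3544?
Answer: -3544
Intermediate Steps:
S(q) = 0
S(67) - 3544 = 0 - 3544 = -3544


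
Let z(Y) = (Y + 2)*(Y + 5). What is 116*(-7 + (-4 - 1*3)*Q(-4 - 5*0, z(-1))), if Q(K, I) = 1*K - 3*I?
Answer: 12180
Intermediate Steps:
z(Y) = (2 + Y)*(5 + Y)
Q(K, I) = K - 3*I
116*(-7 + (-4 - 1*3)*Q(-4 - 5*0, z(-1))) = 116*(-7 + (-4 - 1*3)*((-4 - 5*0) - 3*(10 + (-1)² + 7*(-1)))) = 116*(-7 + (-4 - 3)*((-4 + 0) - 3*(10 + 1 - 7))) = 116*(-7 - 7*(-4 - 3*4)) = 116*(-7 - 7*(-4 - 12)) = 116*(-7 - 7*(-16)) = 116*(-7 + 112) = 116*105 = 12180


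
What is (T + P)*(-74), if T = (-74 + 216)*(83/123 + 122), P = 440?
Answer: -162560092/123 ≈ -1.3216e+6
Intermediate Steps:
T = 2142638/123 (T = 142*(83*(1/123) + 122) = 142*(83/123 + 122) = 142*(15089/123) = 2142638/123 ≈ 17420.)
(T + P)*(-74) = (2142638/123 + 440)*(-74) = (2196758/123)*(-74) = -162560092/123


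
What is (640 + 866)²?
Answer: 2268036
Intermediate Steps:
(640 + 866)² = 1506² = 2268036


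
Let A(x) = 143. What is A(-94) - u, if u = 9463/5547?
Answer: 783758/5547 ≈ 141.29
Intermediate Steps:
u = 9463/5547 (u = 9463*(1/5547) = 9463/5547 ≈ 1.7060)
A(-94) - u = 143 - 1*9463/5547 = 143 - 9463/5547 = 783758/5547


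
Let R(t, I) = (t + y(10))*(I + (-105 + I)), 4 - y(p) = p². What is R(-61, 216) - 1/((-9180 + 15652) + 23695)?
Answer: -1548743614/30167 ≈ -51339.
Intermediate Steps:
y(p) = 4 - p²
R(t, I) = (-105 + 2*I)*(-96 + t) (R(t, I) = (t + (4 - 1*10²))*(I + (-105 + I)) = (t + (4 - 1*100))*(-105 + 2*I) = (t + (4 - 100))*(-105 + 2*I) = (t - 96)*(-105 + 2*I) = (-96 + t)*(-105 + 2*I) = (-105 + 2*I)*(-96 + t))
R(-61, 216) - 1/((-9180 + 15652) + 23695) = (10080 - 192*216 - 105*(-61) + 2*216*(-61)) - 1/((-9180 + 15652) + 23695) = (10080 - 41472 + 6405 - 26352) - 1/(6472 + 23695) = -51339 - 1/30167 = -1548743614/30167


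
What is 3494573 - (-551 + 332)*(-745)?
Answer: 3331418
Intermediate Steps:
3494573 - (-551 + 332)*(-745) = 3494573 - (-219)*(-745) = 3494573 - 1*163155 = 3494573 - 163155 = 3331418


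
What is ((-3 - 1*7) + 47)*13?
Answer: 481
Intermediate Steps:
((-3 - 1*7) + 47)*13 = ((-3 - 7) + 47)*13 = (-10 + 47)*13 = 37*13 = 481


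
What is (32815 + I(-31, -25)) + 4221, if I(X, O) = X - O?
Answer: 37030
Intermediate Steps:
(32815 + I(-31, -25)) + 4221 = (32815 + (-31 - 1*(-25))) + 4221 = (32815 + (-31 + 25)) + 4221 = (32815 - 6) + 4221 = 32809 + 4221 = 37030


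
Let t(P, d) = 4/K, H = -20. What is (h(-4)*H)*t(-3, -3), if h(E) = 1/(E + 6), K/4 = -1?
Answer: 10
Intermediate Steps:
K = -4 (K = 4*(-1) = -4)
t(P, d) = -1 (t(P, d) = 4/(-4) = 4*(-¼) = -1)
h(E) = 1/(6 + E)
(h(-4)*H)*t(-3, -3) = (-20/(6 - 4))*(-1) = (-20/2)*(-1) = ((½)*(-20))*(-1) = -10*(-1) = 10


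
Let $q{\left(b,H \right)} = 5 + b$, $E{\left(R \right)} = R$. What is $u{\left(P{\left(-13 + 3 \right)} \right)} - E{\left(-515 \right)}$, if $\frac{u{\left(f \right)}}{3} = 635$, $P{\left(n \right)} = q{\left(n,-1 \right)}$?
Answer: $2420$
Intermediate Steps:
$P{\left(n \right)} = 5 + n$
$u{\left(f \right)} = 1905$ ($u{\left(f \right)} = 3 \cdot 635 = 1905$)
$u{\left(P{\left(-13 + 3 \right)} \right)} - E{\left(-515 \right)} = 1905 - -515 = 1905 + 515 = 2420$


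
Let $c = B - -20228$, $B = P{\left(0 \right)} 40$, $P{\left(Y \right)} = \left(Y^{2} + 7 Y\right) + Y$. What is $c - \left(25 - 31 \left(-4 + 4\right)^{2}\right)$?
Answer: $20203$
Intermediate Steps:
$P{\left(Y \right)} = Y^{2} + 8 Y$
$B = 0$ ($B = 0 \left(8 + 0\right) 40 = 0 \cdot 8 \cdot 40 = 0 \cdot 40 = 0$)
$c = 20228$ ($c = 0 - -20228 = 0 + 20228 = 20228$)
$c - \left(25 - 31 \left(-4 + 4\right)^{2}\right) = 20228 - \left(25 - 31 \left(-4 + 4\right)^{2}\right) = 20228 - \left(25 - 31 \cdot 0^{2}\right) = 20228 + \left(-25 + 31 \cdot 0\right) = 20228 + \left(-25 + 0\right) = 20228 - 25 = 20203$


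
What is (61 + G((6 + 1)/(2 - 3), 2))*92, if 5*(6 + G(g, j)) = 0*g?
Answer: 5060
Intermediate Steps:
G(g, j) = -6 (G(g, j) = -6 + (0*g)/5 = -6 + (1/5)*0 = -6 + 0 = -6)
(61 + G((6 + 1)/(2 - 3), 2))*92 = (61 - 6)*92 = 55*92 = 5060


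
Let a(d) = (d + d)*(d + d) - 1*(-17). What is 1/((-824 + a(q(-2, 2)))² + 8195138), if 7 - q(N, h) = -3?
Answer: 1/8360787 ≈ 1.1961e-7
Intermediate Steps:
q(N, h) = 10 (q(N, h) = 7 - 1*(-3) = 7 + 3 = 10)
a(d) = 17 + 4*d² (a(d) = (2*d)*(2*d) + 17 = 4*d² + 17 = 17 + 4*d²)
1/((-824 + a(q(-2, 2)))² + 8195138) = 1/((-824 + (17 + 4*10²))² + 8195138) = 1/((-824 + (17 + 4*100))² + 8195138) = 1/((-824 + (17 + 400))² + 8195138) = 1/((-824 + 417)² + 8195138) = 1/((-407)² + 8195138) = 1/(165649 + 8195138) = 1/8360787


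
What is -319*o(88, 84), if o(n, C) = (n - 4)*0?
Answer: 0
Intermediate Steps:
o(n, C) = 0 (o(n, C) = (-4 + n)*0 = 0)
-319*o(88, 84) = -319*0 = 0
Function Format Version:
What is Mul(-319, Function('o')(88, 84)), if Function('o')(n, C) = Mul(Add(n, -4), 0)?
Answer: 0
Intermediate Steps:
Function('o')(n, C) = 0 (Function('o')(n, C) = Mul(Add(-4, n), 0) = 0)
Mul(-319, Function('o')(88, 84)) = Mul(-319, 0) = 0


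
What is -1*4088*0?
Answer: 0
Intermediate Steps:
-1*4088*0 = -4088*0 = 0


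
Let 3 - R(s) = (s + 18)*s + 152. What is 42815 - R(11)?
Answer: 43283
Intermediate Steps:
R(s) = -149 - s*(18 + s) (R(s) = 3 - ((s + 18)*s + 152) = 3 - ((18 + s)*s + 152) = 3 - (s*(18 + s) + 152) = 3 - (152 + s*(18 + s)) = 3 + (-152 - s*(18 + s)) = -149 - s*(18 + s))
42815 - R(11) = 42815 - (-149 - 1*11² - 18*11) = 42815 - (-149 - 1*121 - 198) = 42815 - (-149 - 121 - 198) = 42815 - 1*(-468) = 42815 + 468 = 43283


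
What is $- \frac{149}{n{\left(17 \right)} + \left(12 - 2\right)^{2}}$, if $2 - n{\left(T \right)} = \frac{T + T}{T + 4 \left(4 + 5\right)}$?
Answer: $- \frac{7897}{5372} \approx -1.47$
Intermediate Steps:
$n{\left(T \right)} = 2 - \frac{2 T}{36 + T}$ ($n{\left(T \right)} = 2 - \frac{T + T}{T + 4 \left(4 + 5\right)} = 2 - \frac{2 T}{T + 4 \cdot 9} = 2 - \frac{2 T}{T + 36} = 2 - \frac{2 T}{36 + T}$)
$- \frac{149}{n{\left(17 \right)} + \left(12 - 2\right)^{2}} = - \frac{149}{\frac{72}{36 + 17} + \left(12 - 2\right)^{2}} = - \frac{149}{\frac{72}{53} + 10^{2}} = - \frac{149}{72 \cdot \frac{1}{53} + 100} = - \frac{149}{\frac{72}{53} + 100} = - \frac{149}{\frac{5372}{53}} = \left(-149\right) \frac{53}{5372} = - \frac{7897}{5372}$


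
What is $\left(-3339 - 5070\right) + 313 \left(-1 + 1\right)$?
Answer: $-8409$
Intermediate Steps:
$\left(-3339 - 5070\right) + 313 \left(-1 + 1\right) = -8409 + 313 \cdot 0 = -8409 + 0 = -8409$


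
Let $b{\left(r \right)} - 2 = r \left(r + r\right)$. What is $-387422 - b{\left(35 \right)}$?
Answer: $-389874$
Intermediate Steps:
$b{\left(r \right)} = 2 + 2 r^{2}$ ($b{\left(r \right)} = 2 + r \left(r + r\right) = 2 + r 2 r = 2 + 2 r^{2}$)
$-387422 - b{\left(35 \right)} = -387422 - \left(2 + 2 \cdot 35^{2}\right) = -387422 - \left(2 + 2 \cdot 1225\right) = -387422 - \left(2 + 2450\right) = -387422 - 2452 = -389874$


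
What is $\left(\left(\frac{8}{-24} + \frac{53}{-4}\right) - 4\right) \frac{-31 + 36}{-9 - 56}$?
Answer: $\frac{211}{156} \approx 1.3526$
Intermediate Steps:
$\left(\left(\frac{8}{-24} + \frac{53}{-4}\right) - 4\right) \frac{-31 + 36}{-9 - 56} = \left(\left(8 \left(- \frac{1}{24}\right) + 53 \left(- \frac{1}{4}\right)\right) - 4\right) \frac{5}{-65} = \left(\left(- \frac{1}{3} - \frac{53}{4}\right) - 4\right) 5 \left(- \frac{1}{65}\right) = \left(- \frac{163}{12} - 4\right) \left(- \frac{1}{13}\right) = \left(- \frac{211}{12}\right) \left(- \frac{1}{13}\right) = \frac{211}{156}$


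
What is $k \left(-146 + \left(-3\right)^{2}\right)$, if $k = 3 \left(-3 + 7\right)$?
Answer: $-1644$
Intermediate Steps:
$k = 12$ ($k = 3 \cdot 4 = 12$)
$k \left(-146 + \left(-3\right)^{2}\right) = 12 \left(-146 + \left(-3\right)^{2}\right) = 12 \left(-146 + 9\right) = 12 \left(-137\right) = -1644$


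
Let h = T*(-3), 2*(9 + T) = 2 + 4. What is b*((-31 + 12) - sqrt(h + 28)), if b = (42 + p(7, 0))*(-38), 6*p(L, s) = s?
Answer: 30324 + 1596*sqrt(46) ≈ 41149.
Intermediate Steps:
T = -6 (T = -9 + (2 + 4)/2 = -9 + (1/2)*6 = -9 + 3 = -6)
p(L, s) = s/6
h = 18 (h = -6*(-3) = 18)
b = -1596 (b = (42 + (1/6)*0)*(-38) = (42 + 0)*(-38) = 42*(-38) = -1596)
b*((-31 + 12) - sqrt(h + 28)) = -1596*((-31 + 12) - sqrt(18 + 28)) = -1596*(-19 - sqrt(46)) = 30324 + 1596*sqrt(46)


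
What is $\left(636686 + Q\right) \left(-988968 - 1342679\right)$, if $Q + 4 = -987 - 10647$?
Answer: $-1457391294056$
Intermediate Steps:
$Q = -11638$ ($Q = -4 - 11634 = -11638$)
$\left(636686 + Q\right) \left(-988968 - 1342679\right) = \left(636686 - 11638\right) \left(-988968 - 1342679\right) = 625048 \left(-2331647\right) = -1457391294056$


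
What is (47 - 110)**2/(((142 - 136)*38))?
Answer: 1323/76 ≈ 17.408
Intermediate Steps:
(47 - 110)**2/(((142 - 136)*38)) = (-63)**2/((6*38)) = 3969/228 = 3969*(1/228) = 1323/76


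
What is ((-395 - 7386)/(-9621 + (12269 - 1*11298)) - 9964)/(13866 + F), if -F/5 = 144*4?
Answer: -86180819/95028900 ≈ -0.90689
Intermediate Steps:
F = -2880 (F = -720*4 = -5*576 = -2880)
((-395 - 7386)/(-9621 + (12269 - 1*11298)) - 9964)/(13866 + F) = ((-395 - 7386)/(-9621 + (12269 - 1*11298)) - 9964)/(13866 - 2880) = (-7781/(-9621 + (12269 - 11298)) - 9964)/10986 = (-7781/(-9621 + 971) - 9964)*(1/10986) = (-7781/(-8650) - 9964)*(1/10986) = (-7781*(-1/8650) - 9964)*(1/10986) = (7781/8650 - 9964)*(1/10986) = -86180819/8650*1/10986 = -86180819/95028900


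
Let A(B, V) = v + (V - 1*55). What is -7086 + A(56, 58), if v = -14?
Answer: -7097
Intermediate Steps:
A(B, V) = -69 + V (A(B, V) = -14 + (V - 1*55) = -14 + (V - 55) = -14 + (-55 + V) = -69 + V)
-7086 + A(56, 58) = -7086 + (-69 + 58) = -7086 - 11 = -7097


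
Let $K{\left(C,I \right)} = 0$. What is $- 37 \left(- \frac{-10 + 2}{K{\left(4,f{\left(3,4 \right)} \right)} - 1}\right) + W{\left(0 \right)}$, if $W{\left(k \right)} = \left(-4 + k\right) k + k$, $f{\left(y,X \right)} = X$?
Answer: $296$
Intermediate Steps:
$W{\left(k \right)} = k + k \left(-4 + k\right)$ ($W{\left(k \right)} = k \left(-4 + k\right) + k = k + k \left(-4 + k\right)$)
$- 37 \left(- \frac{-10 + 2}{K{\left(4,f{\left(3,4 \right)} \right)} - 1}\right) + W{\left(0 \right)} = - 37 \left(- \frac{-10 + 2}{0 - 1}\right) + 0 \left(-3 + 0\right) = - 37 \left(- \frac{-8}{-1}\right) + 0 \left(-3\right) = - 37 \left(- \left(-8\right) \left(-1\right)\right) + 0 = - 37 \left(\left(-1\right) 8\right) + 0 = \left(-37\right) \left(-8\right) + 0 = 296 + 0 = 296$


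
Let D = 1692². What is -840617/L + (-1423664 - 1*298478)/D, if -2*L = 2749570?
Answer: 19498578809/1967911242120 ≈ 0.0099083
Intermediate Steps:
D = 2862864
L = -1374785 (L = -½*2749570 = -1374785)
-840617/L + (-1423664 - 1*298478)/D = -840617/(-1374785) + (-1423664 - 1*298478)/2862864 = -840617*(-1/1374785) + (-1423664 - 298478)*(1/2862864) = 840617/1374785 - 1722142*1/2862864 = 840617/1374785 - 861071/1431432 = 19498578809/1967911242120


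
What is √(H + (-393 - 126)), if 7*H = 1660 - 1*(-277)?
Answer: 4*I*√742/7 ≈ 15.566*I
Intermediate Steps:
H = 1937/7 (H = (1660 - 1*(-277))/7 = (1660 + 277)/7 = (⅐)*1937 = 1937/7 ≈ 276.71)
√(H + (-393 - 126)) = √(1937/7 + (-393 - 126)) = √(1937/7 - 519) = √(-1696/7) = 4*I*√742/7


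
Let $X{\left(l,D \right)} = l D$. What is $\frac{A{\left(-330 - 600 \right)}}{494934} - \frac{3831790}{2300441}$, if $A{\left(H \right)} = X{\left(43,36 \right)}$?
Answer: $- \frac{28680637412}{17251007059} \approx -1.6625$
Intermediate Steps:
$X{\left(l,D \right)} = D l$
$A{\left(H \right)} = 1548$ ($A{\left(H \right)} = 36 \cdot 43 = 1548$)
$\frac{A{\left(-330 - 600 \right)}}{494934} - \frac{3831790}{2300441} = \frac{1548}{494934} - \frac{3831790}{2300441} = 1548 \cdot \frac{1}{494934} - \frac{3831790}{2300441} = \frac{258}{82489} - \frac{3831790}{2300441} = - \frac{28680637412}{17251007059}$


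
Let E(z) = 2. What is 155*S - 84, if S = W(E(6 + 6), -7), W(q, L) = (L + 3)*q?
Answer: -1324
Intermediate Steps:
W(q, L) = q*(3 + L) (W(q, L) = (3 + L)*q = q*(3 + L))
S = -8 (S = 2*(3 - 7) = 2*(-4) = -8)
155*S - 84 = 155*(-8) - 84 = -1240 - 84 = -1324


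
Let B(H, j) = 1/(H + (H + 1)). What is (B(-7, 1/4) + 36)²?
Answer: 218089/169 ≈ 1290.5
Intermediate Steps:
B(H, j) = 1/(1 + 2*H) (B(H, j) = 1/(H + (1 + H)) = 1/(1 + 2*H))
(B(-7, 1/4) + 36)² = (1/(1 + 2*(-7)) + 36)² = (1/(1 - 14) + 36)² = (1/(-13) + 36)² = (-1/13 + 36)² = (467/13)² = 218089/169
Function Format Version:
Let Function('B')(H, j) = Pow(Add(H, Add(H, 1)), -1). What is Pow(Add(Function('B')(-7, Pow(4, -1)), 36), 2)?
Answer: Rational(218089, 169) ≈ 1290.5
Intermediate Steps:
Function('B')(H, j) = Pow(Add(1, Mul(2, H)), -1) (Function('B')(H, j) = Pow(Add(H, Add(1, H)), -1) = Pow(Add(1, Mul(2, H)), -1))
Pow(Add(Function('B')(-7, Pow(4, -1)), 36), 2) = Pow(Add(Pow(Add(1, Mul(2, -7)), -1), 36), 2) = Pow(Add(Pow(Add(1, -14), -1), 36), 2) = Pow(Add(Pow(-13, -1), 36), 2) = Pow(Add(Rational(-1, 13), 36), 2) = Pow(Rational(467, 13), 2) = Rational(218089, 169)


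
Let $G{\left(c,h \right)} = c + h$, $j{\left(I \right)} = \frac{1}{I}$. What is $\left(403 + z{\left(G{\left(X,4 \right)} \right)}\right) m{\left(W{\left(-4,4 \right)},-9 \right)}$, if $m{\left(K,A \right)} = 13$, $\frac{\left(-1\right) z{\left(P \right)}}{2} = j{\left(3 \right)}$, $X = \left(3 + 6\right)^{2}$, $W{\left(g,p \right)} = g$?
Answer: $\frac{15691}{3} \approx 5230.3$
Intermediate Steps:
$X = 81$ ($X = 9^{2} = 81$)
$z{\left(P \right)} = - \frac{2}{3}$
$\left(403 + z{\left(G{\left(X,4 \right)} \right)}\right) m{\left(W{\left(-4,4 \right)},-9 \right)} = \left(403 - \frac{2}{3}\right) 13 = \frac{1207}{3} \cdot 13 = \frac{15691}{3}$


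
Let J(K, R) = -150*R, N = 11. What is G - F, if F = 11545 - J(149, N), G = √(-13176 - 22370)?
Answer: -13195 + I*√35546 ≈ -13195.0 + 188.54*I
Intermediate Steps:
G = I*√35546 (G = √(-35546) = I*√35546 ≈ 188.54*I)
F = 13195 (F = 11545 - (-150)*11 = 11545 - 1*(-1650) = 11545 + 1650 = 13195)
G - F = I*√35546 - 1*13195 = I*√35546 - 13195 = -13195 + I*√35546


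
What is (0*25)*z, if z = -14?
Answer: 0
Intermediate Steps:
(0*25)*z = (0*25)*(-14) = 0*(-14) = 0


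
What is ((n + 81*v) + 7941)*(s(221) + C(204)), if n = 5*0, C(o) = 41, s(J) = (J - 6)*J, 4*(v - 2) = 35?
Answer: 419051583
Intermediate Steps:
v = 43/4 (v = 2 + (¼)*35 = 2 + 35/4 = 43/4 ≈ 10.750)
s(J) = J*(-6 + J) (s(J) = (-6 + J)*J = J*(-6 + J))
n = 0
((n + 81*v) + 7941)*(s(221) + C(204)) = ((0 + 81*(43/4)) + 7941)*(221*(-6 + 221) + 41) = ((0 + 3483/4) + 7941)*(221*215 + 41) = (3483/4 + 7941)*(47515 + 41) = (35247/4)*47556 = 419051583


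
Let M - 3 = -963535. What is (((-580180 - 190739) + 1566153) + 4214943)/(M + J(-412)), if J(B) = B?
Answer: -5010177/963944 ≈ -5.1976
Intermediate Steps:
M = -963532 (M = 3 - 963535 = -963532)
(((-580180 - 190739) + 1566153) + 4214943)/(M + J(-412)) = (((-580180 - 190739) + 1566153) + 4214943)/(-963532 - 412) = ((-770919 + 1566153) + 4214943)/(-963944) = (795234 + 4214943)*(-1/963944) = 5010177*(-1/963944) = -5010177/963944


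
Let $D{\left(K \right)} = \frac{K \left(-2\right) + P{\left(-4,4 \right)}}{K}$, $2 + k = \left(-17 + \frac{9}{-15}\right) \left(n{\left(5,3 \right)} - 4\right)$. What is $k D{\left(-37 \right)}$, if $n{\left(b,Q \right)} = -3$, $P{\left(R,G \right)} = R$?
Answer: $- \frac{8484}{37} \approx -229.3$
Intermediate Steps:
$k = \frac{606}{5}$ ($k = -2 + \left(-17 + \frac{9}{-15}\right) \left(-3 - 4\right) = -2 + \left(-17 + 9 \left(- \frac{1}{15}\right)\right) \left(-7\right) = -2 + \left(-17 - \frac{3}{5}\right) \left(-7\right) = -2 - - \frac{616}{5} = -2 + \frac{616}{5} = \frac{606}{5} \approx 121.2$)
$D{\left(K \right)} = \frac{-4 - 2 K}{K}$ ($D{\left(K \right)} = \frac{K \left(-2\right) - 4}{K} = \frac{- 2 K - 4}{K} = \frac{-4 - 2 K}{K}$)
$k D{\left(-37 \right)} = \frac{606 \left(-2 - \frac{4}{-37}\right)}{5} = \frac{606 \left(-2 - - \frac{4}{37}\right)}{5} = \frac{606 \left(-2 + \frac{4}{37}\right)}{5} = \frac{606}{5} \left(- \frac{70}{37}\right) = - \frac{8484}{37}$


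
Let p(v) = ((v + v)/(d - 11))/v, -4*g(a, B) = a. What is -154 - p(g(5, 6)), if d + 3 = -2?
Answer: -1231/8 ≈ -153.88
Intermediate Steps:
d = -5 (d = -3 - 2 = -5)
g(a, B) = -a/4
p(v) = -⅛ (p(v) = ((v + v)/(-5 - 11))/v = ((2*v)/(-16))/v = ((2*v)*(-1/16))/v = (-v/8)/v = -⅛)
-154 - p(g(5, 6)) = -154 - 1*(-⅛) = -154 + ⅛ = -1231/8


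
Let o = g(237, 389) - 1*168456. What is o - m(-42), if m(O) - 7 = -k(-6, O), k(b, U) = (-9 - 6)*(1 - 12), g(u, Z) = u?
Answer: -168061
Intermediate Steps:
k(b, U) = 165 (k(b, U) = -15*(-11) = 165)
m(O) = -158 (m(O) = 7 - 1*165 = 7 - 165 = -158)
o = -168219 (o = 237 - 1*168456 = 237 - 168456 = -168219)
o - m(-42) = -168219 - 1*(-158) = -168219 + 158 = -168061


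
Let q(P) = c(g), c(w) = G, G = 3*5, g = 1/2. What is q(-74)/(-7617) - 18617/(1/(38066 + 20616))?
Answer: -2773813813971/2539 ≈ -1.0925e+9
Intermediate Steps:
g = ½ ≈ 0.50000
G = 15
c(w) = 15
q(P) = 15
q(-74)/(-7617) - 18617/(1/(38066 + 20616)) = 15/(-7617) - 18617/(1/(38066 + 20616)) = 15*(-1/7617) - 18617/(1/58682) = -5/2539 - 18617/1/58682 = -5/2539 - 18617*58682 = -5/2539 - 1092482794 = -2773813813971/2539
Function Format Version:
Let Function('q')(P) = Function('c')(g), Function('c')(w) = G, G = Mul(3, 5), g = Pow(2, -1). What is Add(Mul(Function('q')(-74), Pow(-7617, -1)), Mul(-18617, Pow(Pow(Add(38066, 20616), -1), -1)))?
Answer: Rational(-2773813813971, 2539) ≈ -1.0925e+9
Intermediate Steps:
g = Rational(1, 2) ≈ 0.50000
G = 15
Function('c')(w) = 15
Function('q')(P) = 15
Add(Mul(Function('q')(-74), Pow(-7617, -1)), Mul(-18617, Pow(Pow(Add(38066, 20616), -1), -1))) = Add(Mul(15, Pow(-7617, -1)), Mul(-18617, Pow(Pow(Add(38066, 20616), -1), -1))) = Add(Mul(15, Rational(-1, 7617)), Mul(-18617, Pow(Pow(58682, -1), -1))) = Add(Rational(-5, 2539), Mul(-18617, Pow(Rational(1, 58682), -1))) = Add(Rational(-5, 2539), Mul(-18617, 58682)) = Add(Rational(-5, 2539), -1092482794) = Rational(-2773813813971, 2539)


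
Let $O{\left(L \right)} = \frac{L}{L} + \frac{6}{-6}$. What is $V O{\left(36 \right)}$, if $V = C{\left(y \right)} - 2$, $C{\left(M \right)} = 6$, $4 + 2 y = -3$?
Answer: $0$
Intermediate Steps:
$y = - \frac{7}{2}$ ($y = -2 + \frac{1}{2} \left(-3\right) = -2 - \frac{3}{2} = - \frac{7}{2} \approx -3.5$)
$O{\left(L \right)} = 0$ ($O{\left(L \right)} = 1 + 6 \left(- \frac{1}{6}\right) = 1 - 1 = 0$)
$V = 4$ ($V = 6 - 2 = 4$)
$V O{\left(36 \right)} = 4 \cdot 0 = 0$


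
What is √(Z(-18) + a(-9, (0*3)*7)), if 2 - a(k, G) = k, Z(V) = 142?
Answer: 3*√17 ≈ 12.369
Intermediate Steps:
a(k, G) = 2 - k
√(Z(-18) + a(-9, (0*3)*7)) = √(142 + (2 - 1*(-9))) = √(142 + (2 + 9)) = √(142 + 11) = √153 = 3*√17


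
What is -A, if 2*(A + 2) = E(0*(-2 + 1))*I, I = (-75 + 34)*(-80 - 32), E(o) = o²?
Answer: 2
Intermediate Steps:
I = 4592 (I = -41*(-112) = 4592)
A = -2 (A = -2 + ((0*(-2 + 1))²*4592)/2 = -2 + ((0*(-1))²*4592)/2 = -2 + (0²*4592)/2 = -2 + (0*4592)/2 = -2 + (½)*0 = -2 + 0 = -2)
-A = -1*(-2) = 2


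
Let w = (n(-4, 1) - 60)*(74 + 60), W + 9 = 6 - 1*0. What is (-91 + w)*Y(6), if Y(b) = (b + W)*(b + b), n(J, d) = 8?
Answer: -254124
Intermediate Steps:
W = -3 (W = -9 + (6 - 1*0) = -9 + (6 + 0) = -9 + 6 = -3)
Y(b) = 2*b*(-3 + b) (Y(b) = (b - 3)*(b + b) = (-3 + b)*(2*b) = 2*b*(-3 + b))
w = -6968 (w = (8 - 60)*(74 + 60) = -52*134 = -6968)
(-91 + w)*Y(6) = (-91 - 6968)*(2*6*(-3 + 6)) = -14118*6*3 = -7059*36 = -254124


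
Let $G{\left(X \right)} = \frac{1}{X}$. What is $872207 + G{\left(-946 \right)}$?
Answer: $\frac{825107821}{946} \approx 8.7221 \cdot 10^{5}$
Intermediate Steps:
$872207 + G{\left(-946 \right)} = 872207 + \frac{1}{-946} = 872207 - \frac{1}{946} = \frac{825107821}{946}$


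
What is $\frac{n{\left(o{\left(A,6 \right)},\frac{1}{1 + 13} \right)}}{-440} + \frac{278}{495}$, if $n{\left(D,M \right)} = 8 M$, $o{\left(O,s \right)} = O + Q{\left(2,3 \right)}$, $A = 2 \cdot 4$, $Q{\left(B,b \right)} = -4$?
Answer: $\frac{353}{630} \approx 0.56032$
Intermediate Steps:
$A = 8$
$o{\left(O,s \right)} = -4 + O$ ($o{\left(O,s \right)} = O - 4 = -4 + O$)
$\frac{n{\left(o{\left(A,6 \right)},\frac{1}{1 + 13} \right)}}{-440} + \frac{278}{495} = \frac{8 \frac{1}{1 + 13}}{-440} + \frac{278}{495} = \frac{8}{14} \left(- \frac{1}{440}\right) + 278 \cdot \frac{1}{495} = 8 \cdot \frac{1}{14} \left(- \frac{1}{440}\right) + \frac{278}{495} = \frac{4}{7} \left(- \frac{1}{440}\right) + \frac{278}{495} = - \frac{1}{770} + \frac{278}{495} = \frac{353}{630}$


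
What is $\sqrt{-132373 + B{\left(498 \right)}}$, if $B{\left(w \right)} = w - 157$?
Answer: $8 i \sqrt{2063} \approx 363.36 i$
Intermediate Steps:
$B{\left(w \right)} = -157 + w$ ($B{\left(w \right)} = w - 157 = -157 + w$)
$\sqrt{-132373 + B{\left(498 \right)}} = \sqrt{-132373 + \left(-157 + 498\right)} = \sqrt{-132373 + 341} = \sqrt{-132032} = 8 i \sqrt{2063}$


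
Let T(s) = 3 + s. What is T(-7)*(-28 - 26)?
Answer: 216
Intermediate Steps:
T(-7)*(-28 - 26) = (3 - 7)*(-28 - 26) = -4*(-54) = 216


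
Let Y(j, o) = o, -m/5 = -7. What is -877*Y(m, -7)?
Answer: 6139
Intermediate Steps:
m = 35 (m = -5*(-7) = 35)
-877*Y(m, -7) = -877*(-7) = 6139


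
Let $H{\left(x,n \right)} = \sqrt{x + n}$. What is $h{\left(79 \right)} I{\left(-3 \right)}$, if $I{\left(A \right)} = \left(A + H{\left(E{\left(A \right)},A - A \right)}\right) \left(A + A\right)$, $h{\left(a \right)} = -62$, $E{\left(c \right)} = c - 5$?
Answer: $-1116 + 744 i \sqrt{2} \approx -1116.0 + 1052.2 i$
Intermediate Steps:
$E{\left(c \right)} = -5 + c$ ($E{\left(c \right)} = c - 5 = -5 + c$)
$H{\left(x,n \right)} = \sqrt{n + x}$
$I{\left(A \right)} = 2 A \left(A + \sqrt{-5 + A}\right)$ ($I{\left(A \right)} = \left(A + \sqrt{\left(A - A\right) + \left(-5 + A\right)}\right) \left(A + A\right) = \left(A + \sqrt{0 + \left(-5 + A\right)}\right) 2 A = \left(A + \sqrt{-5 + A}\right) 2 A = 2 A \left(A + \sqrt{-5 + A}\right)$)
$h{\left(79 \right)} I{\left(-3 \right)} = - 62 \cdot 2 \left(-3\right) \left(-3 + \sqrt{-5 - 3}\right) = - 62 \cdot 2 \left(-3\right) \left(-3 + \sqrt{-8}\right) = - 62 \cdot 2 \left(-3\right) \left(-3 + 2 i \sqrt{2}\right) = - 62 \left(18 - 12 i \sqrt{2}\right) = -1116 + 744 i \sqrt{2}$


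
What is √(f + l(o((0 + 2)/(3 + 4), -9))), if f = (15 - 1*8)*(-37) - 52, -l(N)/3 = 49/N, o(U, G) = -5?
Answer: 8*I*√110/5 ≈ 16.781*I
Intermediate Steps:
l(N) = -147/N
f = -311 (f = (15 - 8)*(-37) - 52 = 7*(-37) - 52 = -259 - 52 = -311)
√(f + l(o((0 + 2)/(3 + 4), -9))) = √(-311 - 147/(-5)) = √(-311 - 147*(-⅕)) = √(-311 + 147/5) = √(-1408/5) = 8*I*√110/5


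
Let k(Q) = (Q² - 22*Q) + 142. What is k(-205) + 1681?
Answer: 48358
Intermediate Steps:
k(Q) = 142 + Q² - 22*Q
k(-205) + 1681 = (142 + (-205)² - 22*(-205)) + 1681 = (142 + 42025 + 4510) + 1681 = 46677 + 1681 = 48358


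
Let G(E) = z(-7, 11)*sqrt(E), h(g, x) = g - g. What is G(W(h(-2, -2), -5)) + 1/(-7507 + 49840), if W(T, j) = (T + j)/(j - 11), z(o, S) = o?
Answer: 1/42333 - 7*sqrt(5)/4 ≈ -3.9131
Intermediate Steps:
h(g, x) = 0
W(T, j) = (T + j)/(-11 + j)
G(E) = -7*sqrt(E)
G(W(h(-2, -2), -5)) + 1/(-7507 + 49840) = -7*sqrt(5)*sqrt(-1/(-11 - 5)) + 1/(-7507 + 49840) = -7*sqrt(5)*sqrt(-1/(-16)) + 1/42333 = -7*sqrt(5)/4 + 1/42333 = 1/42333 - 7*sqrt(5)/4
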